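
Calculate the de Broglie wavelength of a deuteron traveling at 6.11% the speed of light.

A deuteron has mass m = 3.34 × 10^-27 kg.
1.08 × 10^-14 m

Using the de Broglie relation λ = h/(mv):

v = 6.11% × c = 1.832 × 10^7 m/s

λ = h/(mv)
λ = (6.626 × 10^-34 J·s) / (3.34 × 10^-27 kg × 1.832 × 10^7 m/s)
λ = 1.08 × 10^-14 m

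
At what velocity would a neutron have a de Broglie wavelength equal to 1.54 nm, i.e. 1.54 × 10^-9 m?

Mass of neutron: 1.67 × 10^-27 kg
2.58 × 10^2 m/s

From λ = h/(mv), solve for v:

v = h/(mλ)
v = (6.626 × 10^-34 J·s) / (1.67 × 10^-27 kg × 1.54 × 10^-9 m)
v = 2.58 × 10^2 m/s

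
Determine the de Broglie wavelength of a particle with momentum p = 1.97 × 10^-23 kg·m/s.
3.36 × 10^-11 m

Using the de Broglie relation λ = h/p:

λ = h/p
λ = (6.626 × 10^-34 J·s) / (1.97 × 10^-23 kg·m/s)
λ = 3.36 × 10^-11 m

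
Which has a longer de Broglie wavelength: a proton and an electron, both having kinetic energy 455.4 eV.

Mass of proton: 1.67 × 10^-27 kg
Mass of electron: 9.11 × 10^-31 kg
The electron has the longer wavelength.

Using λ = h/√(2mKE):

For proton: λ₁ = h/√(2m₁KE) = 1.34 × 10^-12 m
For electron: λ₂ = h/√(2m₂KE) = 5.75 × 10^-11 m

Since λ ∝ 1/√m at constant kinetic energy, the lighter particle has the longer wavelength.

The electron has the longer de Broglie wavelength.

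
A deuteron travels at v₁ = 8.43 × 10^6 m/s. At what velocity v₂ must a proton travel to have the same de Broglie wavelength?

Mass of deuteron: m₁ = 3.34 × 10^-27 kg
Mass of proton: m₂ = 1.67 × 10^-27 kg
v₂ = 1.69 × 10^7 m/s

For equal de Broglie wavelengths: λ₁ = λ₂

h/(m₁v₁) = h/(m₂v₂)
m₁v₁ = m₂v₂
v₂ = v₁ · (m₁/m₂)

v₂ = 8.43 × 10^6 m/s × (3.34 × 10^-27 kg / 1.67 × 10^-27 kg)
v₂ = 1.69 × 10^7 m/s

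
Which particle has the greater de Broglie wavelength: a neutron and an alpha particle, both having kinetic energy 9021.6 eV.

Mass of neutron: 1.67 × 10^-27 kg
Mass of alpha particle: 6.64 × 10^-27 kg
The neutron has the longer wavelength.

Using λ = h/√(2mKE):

For neutron: λ₁ = h/√(2m₁KE) = 3.02 × 10^-13 m
For alpha particle: λ₂ = h/√(2m₂KE) = 1.51 × 10^-13 m

Since λ ∝ 1/√m at constant kinetic energy, the lighter particle has the longer wavelength.

The neutron has the longer de Broglie wavelength.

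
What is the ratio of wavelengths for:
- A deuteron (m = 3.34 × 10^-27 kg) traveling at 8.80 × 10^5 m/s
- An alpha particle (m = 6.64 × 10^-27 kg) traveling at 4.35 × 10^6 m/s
λ₁/λ₂ = 9.83

Using λ = h/(mv):

λ₁ = h/(m₁v₁) = 2.25 × 10^-13 m
λ₂ = h/(m₂v₂) = 2.29 × 10^-14 m

Ratio λ₁/λ₂ = (m₂v₂)/(m₁v₁)
         = (6.64 × 10^-27 kg × 4.35 × 10^6 m/s) / (3.34 × 10^-27 kg × 8.80 × 10^5 m/s)
         = 9.83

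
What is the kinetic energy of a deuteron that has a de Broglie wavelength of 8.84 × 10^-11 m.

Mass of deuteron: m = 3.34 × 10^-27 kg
8.41 × 10^-21 J (or 0.0525 eV)

From λ = h/√(2mKE), we solve for KE:

λ² = h²/(2mKE)
KE = h²/(2mλ²)
KE = (6.626 × 10^-34 J·s)² / (2 × 3.34 × 10^-27 kg × (8.84 × 10^-11 m)²)
KE = 8.41 × 10^-21 J
KE = 0.0525 eV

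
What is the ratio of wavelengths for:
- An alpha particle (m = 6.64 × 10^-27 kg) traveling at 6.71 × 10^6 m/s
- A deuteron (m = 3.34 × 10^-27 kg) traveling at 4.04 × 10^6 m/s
λ₁/λ₂ = 0.303

Using λ = h/(mv):

λ₁ = h/(m₁v₁) = 1.49 × 10^-14 m
λ₂ = h/(m₂v₂) = 4.91 × 10^-14 m

Ratio λ₁/λ₂ = (m₂v₂)/(m₁v₁)
         = (3.34 × 10^-27 kg × 4.04 × 10^6 m/s) / (6.64 × 10^-27 kg × 6.71 × 10^6 m/s)
         = 0.303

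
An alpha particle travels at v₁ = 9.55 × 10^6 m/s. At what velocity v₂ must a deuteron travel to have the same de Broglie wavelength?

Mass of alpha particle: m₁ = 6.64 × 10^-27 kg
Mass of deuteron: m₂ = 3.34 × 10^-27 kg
v₂ = 1.90 × 10^7 m/s

For equal de Broglie wavelengths: λ₁ = λ₂

h/(m₁v₁) = h/(m₂v₂)
m₁v₁ = m₂v₂
v₂ = v₁ · (m₁/m₂)

v₂ = 9.55 × 10^6 m/s × (6.64 × 10^-27 kg / 3.34 × 10^-27 kg)
v₂ = 1.90 × 10^7 m/s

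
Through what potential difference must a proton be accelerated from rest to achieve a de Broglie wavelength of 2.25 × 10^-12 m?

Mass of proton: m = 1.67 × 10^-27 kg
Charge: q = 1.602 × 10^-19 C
162 V

From λ = h/√(2mqV), we solve for V:

λ² = h²/(2mqV)
V = h²/(2mqλ²)
V = (6.626 × 10^-34 J·s)² / (2 × 1.67 × 10^-27 kg × 1.602 × 10^-19 C × (2.25 × 10^-12 m)²)
V = 162 V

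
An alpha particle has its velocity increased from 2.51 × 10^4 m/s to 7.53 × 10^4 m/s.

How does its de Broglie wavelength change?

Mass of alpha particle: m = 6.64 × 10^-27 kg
The wavelength decreases by a factor of 3.

Using λ = h/(mv):

Initial wavelength: λ₁ = h/(mv₁) = 3.98 × 10^-12 m
Final wavelength: λ₂ = h/(mv₂) = 1.33 × 10^-12 m

Since λ ∝ 1/v, when velocity increases by a factor of 3, the wavelength decreases by a factor of 3.

λ₂/λ₁ = v₁/v₂ = 1/3

The wavelength decreases by a factor of 3.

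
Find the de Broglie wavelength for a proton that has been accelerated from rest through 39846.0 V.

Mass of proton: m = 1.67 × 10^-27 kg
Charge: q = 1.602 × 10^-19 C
1.44 × 10^-13 m

When a particle is accelerated through voltage V, it gains kinetic energy KE = qV.

The de Broglie wavelength is then λ = h/√(2mqV):

λ = h/√(2mqV)
λ = (6.626 × 10^-34 J·s) / √(2 × 1.67 × 10^-27 kg × 1.602 × 10^-19 C × 39846.0 V)
λ = 1.44 × 10^-13 m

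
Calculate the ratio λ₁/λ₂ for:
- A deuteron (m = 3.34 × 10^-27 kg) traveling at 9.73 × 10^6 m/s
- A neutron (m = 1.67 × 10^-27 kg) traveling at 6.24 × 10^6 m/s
λ₁/λ₂ = 0.321

Using λ = h/(mv):

λ₁ = h/(m₁v₁) = 2.04 × 10^-14 m
λ₂ = h/(m₂v₂) = 6.36 × 10^-14 m

Ratio λ₁/λ₂ = (m₂v₂)/(m₁v₁)
         = (1.67 × 10^-27 kg × 6.24 × 10^6 m/s) / (3.34 × 10^-27 kg × 9.73 × 10^6 m/s)
         = 0.321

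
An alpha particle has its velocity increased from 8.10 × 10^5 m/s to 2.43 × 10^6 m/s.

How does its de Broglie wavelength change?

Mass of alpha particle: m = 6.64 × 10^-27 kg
The wavelength decreases by a factor of 3.

Using λ = h/(mv):

Initial wavelength: λ₁ = h/(mv₁) = 1.23 × 10^-13 m
Final wavelength: λ₂ = h/(mv₂) = 4.11 × 10^-14 m

Since λ ∝ 1/v, when velocity increases by a factor of 3, the wavelength decreases by a factor of 3.

λ₂/λ₁ = v₁/v₂ = 1/3

The wavelength decreases by a factor of 3.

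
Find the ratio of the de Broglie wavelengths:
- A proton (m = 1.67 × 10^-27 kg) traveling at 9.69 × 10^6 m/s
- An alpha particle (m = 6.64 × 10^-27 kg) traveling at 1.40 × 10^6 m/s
λ₁/λ₂ = 0.574

Using λ = h/(mv):

λ₁ = h/(m₁v₁) = 4.09 × 10^-14 m
λ₂ = h/(m₂v₂) = 7.13 × 10^-14 m

Ratio λ₁/λ₂ = (m₂v₂)/(m₁v₁)
         = (6.64 × 10^-27 kg × 1.40 × 10^6 m/s) / (1.67 × 10^-27 kg × 9.69 × 10^6 m/s)
         = 0.574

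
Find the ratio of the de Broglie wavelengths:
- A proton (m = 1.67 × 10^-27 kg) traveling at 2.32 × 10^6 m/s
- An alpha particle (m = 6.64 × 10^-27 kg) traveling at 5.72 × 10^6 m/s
λ₁/λ₂ = 9.80

Using λ = h/(mv):

λ₁ = h/(m₁v₁) = 1.71 × 10^-13 m
λ₂ = h/(m₂v₂) = 1.74 × 10^-14 m

Ratio λ₁/λ₂ = (m₂v₂)/(m₁v₁)
         = (6.64 × 10^-27 kg × 5.72 × 10^6 m/s) / (1.67 × 10^-27 kg × 2.32 × 10^6 m/s)
         = 9.80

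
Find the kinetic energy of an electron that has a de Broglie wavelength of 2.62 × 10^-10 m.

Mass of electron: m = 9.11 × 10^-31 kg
3.51 × 10^-18 J (or 21.9 eV)

From λ = h/√(2mKE), we solve for KE:

λ² = h²/(2mKE)
KE = h²/(2mλ²)
KE = (6.626 × 10^-34 J·s)² / (2 × 9.11 × 10^-31 kg × (2.62 × 10^-10 m)²)
KE = 3.51 × 10^-18 J
KE = 21.9 eV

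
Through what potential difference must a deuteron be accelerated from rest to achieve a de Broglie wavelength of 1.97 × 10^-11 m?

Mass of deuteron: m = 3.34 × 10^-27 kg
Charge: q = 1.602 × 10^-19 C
1.06 V

From λ = h/√(2mqV), we solve for V:

λ² = h²/(2mqV)
V = h²/(2mqλ²)
V = (6.626 × 10^-34 J·s)² / (2 × 3.34 × 10^-27 kg × 1.602 × 10^-19 C × (1.97 × 10^-11 m)²)
V = 1.06 V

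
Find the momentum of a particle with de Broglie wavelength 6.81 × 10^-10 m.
9.73 × 10^-25 kg·m/s

From the de Broglie relation λ = h/p, we solve for p:

p = h/λ
p = (6.626 × 10^-34 J·s) / (6.81 × 10^-10 m)
p = 9.73 × 10^-25 kg·m/s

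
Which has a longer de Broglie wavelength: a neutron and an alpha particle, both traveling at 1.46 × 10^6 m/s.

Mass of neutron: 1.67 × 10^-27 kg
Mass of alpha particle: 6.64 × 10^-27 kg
The neutron has the longer wavelength.

Using λ = h/(mv), since both particles have the same velocity, the wavelength depends only on mass.

For neutron: λ₁ = h/(m₁v) = 2.72 × 10^-13 m
For alpha particle: λ₂ = h/(m₂v) = 6.83 × 10^-14 m

Since λ ∝ 1/m at constant velocity, the lighter particle has the longer wavelength.

The neutron has the longer de Broglie wavelength.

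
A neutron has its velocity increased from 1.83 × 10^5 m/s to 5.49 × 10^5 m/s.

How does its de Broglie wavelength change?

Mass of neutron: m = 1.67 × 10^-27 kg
The wavelength decreases by a factor of 3.

Using λ = h/(mv):

Initial wavelength: λ₁ = h/(mv₁) = 2.17 × 10^-12 m
Final wavelength: λ₂ = h/(mv₂) = 7.23 × 10^-13 m

Since λ ∝ 1/v, when velocity increases by a factor of 3, the wavelength decreases by a factor of 3.

λ₂/λ₁ = v₁/v₂ = 1/3

The wavelength decreases by a factor of 3.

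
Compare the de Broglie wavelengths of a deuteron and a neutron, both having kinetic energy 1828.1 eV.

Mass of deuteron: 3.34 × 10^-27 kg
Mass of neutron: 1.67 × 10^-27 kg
The neutron has the longer wavelength.

Using λ = h/√(2mKE):

For deuteron: λ₁ = h/√(2m₁KE) = 4.74 × 10^-13 m
For neutron: λ₂ = h/√(2m₂KE) = 6.70 × 10^-13 m

Since λ ∝ 1/√m at constant kinetic energy, the lighter particle has the longer wavelength.

The neutron has the longer de Broglie wavelength.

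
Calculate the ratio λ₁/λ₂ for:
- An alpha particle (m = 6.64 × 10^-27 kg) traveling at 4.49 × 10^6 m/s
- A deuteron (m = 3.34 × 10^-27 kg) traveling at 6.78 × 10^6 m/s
λ₁/λ₂ = 0.760

Using λ = h/(mv):

λ₁ = h/(m₁v₁) = 2.22 × 10^-14 m
λ₂ = h/(m₂v₂) = 2.93 × 10^-14 m

Ratio λ₁/λ₂ = (m₂v₂)/(m₁v₁)
         = (3.34 × 10^-27 kg × 6.78 × 10^6 m/s) / (6.64 × 10^-27 kg × 4.49 × 10^6 m/s)
         = 0.760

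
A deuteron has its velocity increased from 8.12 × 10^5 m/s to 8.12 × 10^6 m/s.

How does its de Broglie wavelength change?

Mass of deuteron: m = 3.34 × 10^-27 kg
The wavelength decreases by a factor of 10.

Using λ = h/(mv):

Initial wavelength: λ₁ = h/(mv₁) = 2.44 × 10^-13 m
Final wavelength: λ₂ = h/(mv₂) = 2.44 × 10^-14 m

Since λ ∝ 1/v, when velocity increases by a factor of 10, the wavelength decreases by a factor of 10.

λ₂/λ₁ = v₁/v₂ = 1/10

The wavelength decreases by a factor of 10.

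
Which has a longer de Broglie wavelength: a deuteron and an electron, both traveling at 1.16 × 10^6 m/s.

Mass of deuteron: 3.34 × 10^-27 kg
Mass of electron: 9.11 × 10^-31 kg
The electron has the longer wavelength.

Using λ = h/(mv), since both particles have the same velocity, the wavelength depends only on mass.

For deuteron: λ₁ = h/(m₁v) = 1.71 × 10^-13 m
For electron: λ₂ = h/(m₂v) = 6.27 × 10^-10 m

Since λ ∝ 1/m at constant velocity, the lighter particle has the longer wavelength.

The electron has the longer de Broglie wavelength.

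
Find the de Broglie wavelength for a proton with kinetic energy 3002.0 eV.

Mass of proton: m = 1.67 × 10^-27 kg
5.23 × 10^-13 m

Using λ = h/√(2mKE):

First convert KE to Joules: KE = 3002.0 eV = 4.810 × 10^-16 J

λ = h/√(2mKE)
λ = (6.626 × 10^-34 J·s) / √(2 × 1.67 × 10^-27 kg × 4.810 × 10^-16 J)
λ = 5.23 × 10^-13 m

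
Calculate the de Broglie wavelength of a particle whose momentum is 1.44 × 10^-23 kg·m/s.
4.60 × 10^-11 m

Using the de Broglie relation λ = h/p:

λ = h/p
λ = (6.626 × 10^-34 J·s) / (1.44 × 10^-23 kg·m/s)
λ = 4.60 × 10^-11 m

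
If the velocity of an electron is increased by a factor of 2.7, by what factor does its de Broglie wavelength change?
The wavelength decreases by a factor of 2.7.

From λ = h/(mv), the wavelength is inversely proportional to velocity:

λ ∝ 1/v

If v → 2.7v, then λ → λ/2.7

When velocity is increased by a factor of 2.7, the wavelength decreases by a factor of 2.7.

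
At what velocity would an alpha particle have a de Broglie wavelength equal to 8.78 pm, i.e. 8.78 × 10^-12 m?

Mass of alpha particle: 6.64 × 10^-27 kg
1.14 × 10^4 m/s

From λ = h/(mv), solve for v:

v = h/(mλ)
v = (6.626 × 10^-34 J·s) / (6.64 × 10^-27 kg × 8.78 × 10^-12 m)
v = 1.14 × 10^4 m/s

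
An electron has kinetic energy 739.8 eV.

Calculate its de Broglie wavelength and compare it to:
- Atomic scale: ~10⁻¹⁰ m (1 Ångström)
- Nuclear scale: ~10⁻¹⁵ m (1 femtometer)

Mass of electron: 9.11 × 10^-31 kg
λ = 4.51 × 10^-11 m, which is between nuclear and atomic scales.

Using λ = h/√(2mKE):

KE = 739.8 eV = 1.185 × 10^-16 J

λ = h/√(2mKE)
λ = (6.626 × 10^-34 J·s) / √(2 × 9.11 × 10^-31 kg × 1.185 × 10^-16 J)
λ = 4.51 × 10^-11 m

Comparison:
- Atomic scale (10⁻¹⁰ m): λ is 0.45× this size
- Nuclear scale (10⁻¹⁵ m): λ is 4.5e+04× this size

The wavelength is between nuclear and atomic scales.

This wavelength is appropriate for probing atomic structure but too large for nuclear physics experiments.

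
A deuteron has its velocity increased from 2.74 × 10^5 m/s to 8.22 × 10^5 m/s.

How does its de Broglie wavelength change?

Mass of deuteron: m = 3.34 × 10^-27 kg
The wavelength decreases by a factor of 3.

Using λ = h/(mv):

Initial wavelength: λ₁ = h/(mv₁) = 7.24 × 10^-13 m
Final wavelength: λ₂ = h/(mv₂) = 2.41 × 10^-13 m

Since λ ∝ 1/v, when velocity increases by a factor of 3, the wavelength decreases by a factor of 3.

λ₂/λ₁ = v₁/v₂ = 1/3

The wavelength decreases by a factor of 3.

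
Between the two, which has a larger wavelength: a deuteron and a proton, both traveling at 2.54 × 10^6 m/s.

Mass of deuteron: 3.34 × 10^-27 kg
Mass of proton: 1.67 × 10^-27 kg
The proton has the longer wavelength.

Using λ = h/(mv), since both particles have the same velocity, the wavelength depends only on mass.

For deuteron: λ₁ = h/(m₁v) = 7.81 × 10^-14 m
For proton: λ₂ = h/(m₂v) = 1.56 × 10^-13 m

Since λ ∝ 1/m at constant velocity, the lighter particle has the longer wavelength.

The proton has the longer de Broglie wavelength.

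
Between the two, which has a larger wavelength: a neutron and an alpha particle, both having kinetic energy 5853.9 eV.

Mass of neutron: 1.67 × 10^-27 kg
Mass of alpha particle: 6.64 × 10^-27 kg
The neutron has the longer wavelength.

Using λ = h/√(2mKE):

For neutron: λ₁ = h/√(2m₁KE) = 3.74 × 10^-13 m
For alpha particle: λ₂ = h/√(2m₂KE) = 1.88 × 10^-13 m

Since λ ∝ 1/√m at constant kinetic energy, the lighter particle has the longer wavelength.

The neutron has the longer de Broglie wavelength.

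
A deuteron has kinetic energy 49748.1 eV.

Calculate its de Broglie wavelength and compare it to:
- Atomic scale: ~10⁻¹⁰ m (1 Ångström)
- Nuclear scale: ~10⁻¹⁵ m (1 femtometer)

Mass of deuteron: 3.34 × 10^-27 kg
λ = 9.08 × 10^-14 m, which is between nuclear and atomic scales.

Using λ = h/√(2mKE):

KE = 49748.1 eV = 7.971 × 10^-15 J

λ = h/√(2mKE)
λ = (6.626 × 10^-34 J·s) / √(2 × 3.34 × 10^-27 kg × 7.971 × 10^-15 J)
λ = 9.08 × 10^-14 m

Comparison:
- Atomic scale (10⁻¹⁰ m): λ is 0.00091× this size
- Nuclear scale (10⁻¹⁵ m): λ is 91× this size

The wavelength is between nuclear and atomic scales.

This wavelength is appropriate for probing atomic structure but too large for nuclear physics experiments.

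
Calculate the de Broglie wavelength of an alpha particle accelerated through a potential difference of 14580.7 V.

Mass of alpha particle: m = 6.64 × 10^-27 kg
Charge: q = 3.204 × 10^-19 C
8.41 × 10^-14 m

When a particle is accelerated through voltage V, it gains kinetic energy KE = qV.

The de Broglie wavelength is then λ = h/√(2mqV):

λ = h/√(2mqV)
λ = (6.626 × 10^-34 J·s) / √(2 × 6.64 × 10^-27 kg × 3.204 × 10^-19 C × 14580.7 V)
λ = 8.41 × 10^-14 m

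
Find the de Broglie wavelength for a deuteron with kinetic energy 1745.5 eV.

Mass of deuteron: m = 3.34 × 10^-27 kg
4.85 × 10^-13 m

Using λ = h/√(2mKE):

First convert KE to Joules: KE = 1745.5 eV = 2.797 × 10^-16 J

λ = h/√(2mKE)
λ = (6.626 × 10^-34 J·s) / √(2 × 3.34 × 10^-27 kg × 2.797 × 10^-16 J)
λ = 4.85 × 10^-13 m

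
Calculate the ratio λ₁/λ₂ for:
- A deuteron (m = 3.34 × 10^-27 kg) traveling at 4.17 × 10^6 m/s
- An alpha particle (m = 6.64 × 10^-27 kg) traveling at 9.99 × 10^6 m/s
λ₁/λ₂ = 4.76

Using λ = h/(mv):

λ₁ = h/(m₁v₁) = 4.76 × 10^-14 m
λ₂ = h/(m₂v₂) = 9.99 × 10^-15 m

Ratio λ₁/λ₂ = (m₂v₂)/(m₁v₁)
         = (6.64 × 10^-27 kg × 9.99 × 10^6 m/s) / (3.34 × 10^-27 kg × 4.17 × 10^6 m/s)
         = 4.76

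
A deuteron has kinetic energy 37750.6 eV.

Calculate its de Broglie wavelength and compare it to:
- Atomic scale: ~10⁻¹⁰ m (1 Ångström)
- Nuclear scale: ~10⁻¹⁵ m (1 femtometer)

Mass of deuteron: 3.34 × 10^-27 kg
λ = 1.04 × 10^-13 m, which is between nuclear and atomic scales.

Using λ = h/√(2mKE):

KE = 37750.6 eV = 6.048 × 10^-15 J

λ = h/√(2mKE)
λ = (6.626 × 10^-34 J·s) / √(2 × 3.34 × 10^-27 kg × 6.048 × 10^-15 J)
λ = 1.04 × 10^-13 m

Comparison:
- Atomic scale (10⁻¹⁰ m): λ is 0.001× this size
- Nuclear scale (10⁻¹⁵ m): λ is 1e+02× this size

The wavelength is between nuclear and atomic scales.

This wavelength is appropriate for probing atomic structure but too large for nuclear physics experiments.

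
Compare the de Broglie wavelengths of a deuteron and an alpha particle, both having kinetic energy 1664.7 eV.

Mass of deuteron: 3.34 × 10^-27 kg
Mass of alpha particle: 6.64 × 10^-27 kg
The deuteron has the longer wavelength.

Using λ = h/√(2mKE):

For deuteron: λ₁ = h/√(2m₁KE) = 4.96 × 10^-13 m
For alpha particle: λ₂ = h/√(2m₂KE) = 3.52 × 10^-13 m

Since λ ∝ 1/√m at constant kinetic energy, the lighter particle has the longer wavelength.

The deuteron has the longer de Broglie wavelength.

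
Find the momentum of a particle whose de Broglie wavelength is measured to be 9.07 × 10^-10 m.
7.31 × 10^-25 kg·m/s

From the de Broglie relation λ = h/p, we solve for p:

p = h/λ
p = (6.626 × 10^-34 J·s) / (9.07 × 10^-10 m)
p = 7.31 × 10^-25 kg·m/s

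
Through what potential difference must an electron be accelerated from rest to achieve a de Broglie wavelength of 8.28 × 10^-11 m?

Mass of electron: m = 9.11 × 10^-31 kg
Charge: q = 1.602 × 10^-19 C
219 V

From λ = h/√(2mqV), we solve for V:

λ² = h²/(2mqV)
V = h²/(2mqλ²)
V = (6.626 × 10^-34 J·s)² / (2 × 9.11 × 10^-31 kg × 1.602 × 10^-19 C × (8.28 × 10^-11 m)²)
V = 219 V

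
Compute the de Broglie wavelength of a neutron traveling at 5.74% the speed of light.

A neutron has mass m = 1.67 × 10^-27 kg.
2.31 × 10^-14 m

Using the de Broglie relation λ = h/(mv):

v = 5.74% × c = 1.721 × 10^7 m/s

λ = h/(mv)
λ = (6.626 × 10^-34 J·s) / (1.67 × 10^-27 kg × 1.721 × 10^7 m/s)
λ = 2.31 × 10^-14 m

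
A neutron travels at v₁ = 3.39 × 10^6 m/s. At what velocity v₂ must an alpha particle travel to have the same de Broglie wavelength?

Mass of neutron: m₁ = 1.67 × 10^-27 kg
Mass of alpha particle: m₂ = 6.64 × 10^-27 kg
v₂ = 8.53 × 10^5 m/s

For equal de Broglie wavelengths: λ₁ = λ₂

h/(m₁v₁) = h/(m₂v₂)
m₁v₁ = m₂v₂
v₂ = v₁ · (m₁/m₂)

v₂ = 3.39 × 10^6 m/s × (1.67 × 10^-27 kg / 6.64 × 10^-27 kg)
v₂ = 8.53 × 10^5 m/s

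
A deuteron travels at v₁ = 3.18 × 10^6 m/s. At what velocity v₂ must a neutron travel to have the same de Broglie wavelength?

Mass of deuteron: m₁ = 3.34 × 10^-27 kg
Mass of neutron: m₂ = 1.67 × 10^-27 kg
v₂ = 6.36 × 10^6 m/s

For equal de Broglie wavelengths: λ₁ = λ₂

h/(m₁v₁) = h/(m₂v₂)
m₁v₁ = m₂v₂
v₂ = v₁ · (m₁/m₂)

v₂ = 3.18 × 10^6 m/s × (3.34 × 10^-27 kg / 1.67 × 10^-27 kg)
v₂ = 6.36 × 10^6 m/s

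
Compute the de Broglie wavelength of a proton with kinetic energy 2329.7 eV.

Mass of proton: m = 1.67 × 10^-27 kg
5.93 × 10^-13 m

Using λ = h/√(2mKE):

First convert KE to Joules: KE = 2329.7 eV = 3.733 × 10^-16 J

λ = h/√(2mKE)
λ = (6.626 × 10^-34 J·s) / √(2 × 1.67 × 10^-27 kg × 3.733 × 10^-16 J)
λ = 5.93 × 10^-13 m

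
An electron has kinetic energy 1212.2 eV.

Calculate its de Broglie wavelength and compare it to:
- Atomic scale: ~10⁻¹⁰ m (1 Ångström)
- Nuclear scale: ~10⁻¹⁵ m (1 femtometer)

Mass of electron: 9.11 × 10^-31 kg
λ = 3.52 × 10^-11 m, which is between nuclear and atomic scales.

Using λ = h/√(2mKE):

KE = 1212.2 eV = 1.942 × 10^-16 J

λ = h/√(2mKE)
λ = (6.626 × 10^-34 J·s) / √(2 × 9.11 × 10^-31 kg × 1.942 × 10^-16 J)
λ = 3.52 × 10^-11 m

Comparison:
- Atomic scale (10⁻¹⁰ m): λ is 0.35× this size
- Nuclear scale (10⁻¹⁵ m): λ is 3.5e+04× this size

The wavelength is between nuclear and atomic scales.

This wavelength is appropriate for probing atomic structure but too large for nuclear physics experiments.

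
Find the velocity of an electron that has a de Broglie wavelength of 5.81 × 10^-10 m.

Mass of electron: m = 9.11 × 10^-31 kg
1.25 × 10^6 m/s

From the de Broglie relation λ = h/(mv), we solve for v:

v = h/(mλ)
v = (6.626 × 10^-34 J·s) / (9.11 × 10^-31 kg × 5.81 × 10^-10 m)
v = 1.25 × 10^6 m/s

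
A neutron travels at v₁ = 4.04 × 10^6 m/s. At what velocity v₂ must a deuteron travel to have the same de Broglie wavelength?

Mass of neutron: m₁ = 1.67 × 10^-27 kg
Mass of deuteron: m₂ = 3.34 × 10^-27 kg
v₂ = 2.02 × 10^6 m/s

For equal de Broglie wavelengths: λ₁ = λ₂

h/(m₁v₁) = h/(m₂v₂)
m₁v₁ = m₂v₂
v₂ = v₁ · (m₁/m₂)

v₂ = 4.04 × 10^6 m/s × (1.67 × 10^-27 kg / 3.34 × 10^-27 kg)
v₂ = 2.02 × 10^6 m/s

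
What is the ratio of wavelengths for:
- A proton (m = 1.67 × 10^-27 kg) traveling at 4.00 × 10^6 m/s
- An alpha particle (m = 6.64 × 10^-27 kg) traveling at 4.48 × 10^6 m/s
λ₁/λ₂ = 4.45

Using λ = h/(mv):

λ₁ = h/(m₁v₁) = 9.92 × 10^-14 m
λ₂ = h/(m₂v₂) = 2.23 × 10^-14 m

Ratio λ₁/λ₂ = (m₂v₂)/(m₁v₁)
         = (6.64 × 10^-27 kg × 4.48 × 10^6 m/s) / (1.67 × 10^-27 kg × 4.00 × 10^6 m/s)
         = 4.45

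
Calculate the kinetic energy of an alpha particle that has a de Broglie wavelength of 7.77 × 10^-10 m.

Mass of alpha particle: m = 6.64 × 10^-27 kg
5.48 × 10^-23 J (or 3.42 × 10^-4 eV)

From λ = h/√(2mKE), we solve for KE:

λ² = h²/(2mKE)
KE = h²/(2mλ²)
KE = (6.626 × 10^-34 J·s)² / (2 × 6.64 × 10^-27 kg × (7.77 × 10^-10 m)²)
KE = 5.48 × 10^-23 J
KE = 3.42 × 10^-4 eV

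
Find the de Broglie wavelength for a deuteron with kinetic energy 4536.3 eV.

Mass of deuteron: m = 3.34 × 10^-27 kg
3.01 × 10^-13 m

Using λ = h/√(2mKE):

First convert KE to Joules: KE = 4536.3 eV = 7.268 × 10^-16 J

λ = h/√(2mKE)
λ = (6.626 × 10^-34 J·s) / √(2 × 3.34 × 10^-27 kg × 7.268 × 10^-16 J)
λ = 3.01 × 10^-13 m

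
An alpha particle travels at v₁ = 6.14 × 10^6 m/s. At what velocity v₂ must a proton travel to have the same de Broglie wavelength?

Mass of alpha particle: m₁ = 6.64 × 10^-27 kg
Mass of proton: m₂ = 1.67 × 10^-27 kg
v₂ = 2.44 × 10^7 m/s

For equal de Broglie wavelengths: λ₁ = λ₂

h/(m₁v₁) = h/(m₂v₂)
m₁v₁ = m₂v₂
v₂ = v₁ · (m₁/m₂)

v₂ = 6.14 × 10^6 m/s × (6.64 × 10^-27 kg / 1.67 × 10^-27 kg)
v₂ = 2.44 × 10^7 m/s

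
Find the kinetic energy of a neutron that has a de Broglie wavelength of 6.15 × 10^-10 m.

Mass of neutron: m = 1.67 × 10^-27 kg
3.48 × 10^-22 J (or 2.17 × 10^-3 eV)

From λ = h/√(2mKE), we solve for KE:

λ² = h²/(2mKE)
KE = h²/(2mλ²)
KE = (6.626 × 10^-34 J·s)² / (2 × 1.67 × 10^-27 kg × (6.15 × 10^-10 m)²)
KE = 3.48 × 10^-22 J
KE = 2.17 × 10^-3 eV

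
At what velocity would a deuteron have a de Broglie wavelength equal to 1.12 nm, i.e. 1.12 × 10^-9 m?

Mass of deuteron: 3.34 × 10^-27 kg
1.77 × 10^2 m/s

From λ = h/(mv), solve for v:

v = h/(mλ)
v = (6.626 × 10^-34 J·s) / (3.34 × 10^-27 kg × 1.12 × 10^-9 m)
v = 1.77 × 10^2 m/s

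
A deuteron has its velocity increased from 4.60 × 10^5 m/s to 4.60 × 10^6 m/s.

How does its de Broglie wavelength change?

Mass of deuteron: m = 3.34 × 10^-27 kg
The wavelength decreases by a factor of 10.

Using λ = h/(mv):

Initial wavelength: λ₁ = h/(mv₁) = 4.31 × 10^-13 m
Final wavelength: λ₂ = h/(mv₂) = 4.31 × 10^-14 m

Since λ ∝ 1/v, when velocity increases by a factor of 10, the wavelength decreases by a factor of 10.

λ₂/λ₁ = v₁/v₂ = 1/10

The wavelength decreases by a factor of 10.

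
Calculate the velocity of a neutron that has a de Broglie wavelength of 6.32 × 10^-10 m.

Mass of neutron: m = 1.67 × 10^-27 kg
6.28 × 10^2 m/s

From the de Broglie relation λ = h/(mv), we solve for v:

v = h/(mλ)
v = (6.626 × 10^-34 J·s) / (1.67 × 10^-27 kg × 6.32 × 10^-10 m)
v = 6.28 × 10^2 m/s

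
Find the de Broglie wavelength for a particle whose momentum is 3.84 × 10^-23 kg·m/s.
1.73 × 10^-11 m

Using the de Broglie relation λ = h/p:

λ = h/p
λ = (6.626 × 10^-34 J·s) / (3.84 × 10^-23 kg·m/s)
λ = 1.73 × 10^-11 m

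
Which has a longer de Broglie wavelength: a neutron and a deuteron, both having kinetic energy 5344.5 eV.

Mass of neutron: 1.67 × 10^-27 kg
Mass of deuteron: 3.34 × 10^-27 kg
The neutron has the longer wavelength.

Using λ = h/√(2mKE):

For neutron: λ₁ = h/√(2m₁KE) = 3.92 × 10^-13 m
For deuteron: λ₂ = h/√(2m₂KE) = 2.77 × 10^-13 m

Since λ ∝ 1/√m at constant kinetic energy, the lighter particle has the longer wavelength.

The neutron has the longer de Broglie wavelength.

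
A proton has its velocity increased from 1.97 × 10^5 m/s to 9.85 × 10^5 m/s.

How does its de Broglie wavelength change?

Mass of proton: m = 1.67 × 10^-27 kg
The wavelength decreases by a factor of 5.

Using λ = h/(mv):

Initial wavelength: λ₁ = h/(mv₁) = 2.01 × 10^-12 m
Final wavelength: λ₂ = h/(mv₂) = 4.03 × 10^-13 m

Since λ ∝ 1/v, when velocity increases by a factor of 5, the wavelength decreases by a factor of 5.

λ₂/λ₁ = v₁/v₂ = 1/5

The wavelength decreases by a factor of 5.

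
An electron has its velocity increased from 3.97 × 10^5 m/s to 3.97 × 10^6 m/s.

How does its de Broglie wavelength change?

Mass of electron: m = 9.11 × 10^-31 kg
The wavelength decreases by a factor of 10.

Using λ = h/(mv):

Initial wavelength: λ₁ = h/(mv₁) = 1.83 × 10^-9 m
Final wavelength: λ₂ = h/(mv₂) = 1.83 × 10^-10 m

Since λ ∝ 1/v, when velocity increases by a factor of 10, the wavelength decreases by a factor of 10.

λ₂/λ₁ = v₁/v₂ = 1/10

The wavelength decreases by a factor of 10.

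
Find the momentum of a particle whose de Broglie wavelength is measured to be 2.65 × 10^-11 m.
2.50 × 10^-23 kg·m/s

From the de Broglie relation λ = h/p, we solve for p:

p = h/λ
p = (6.626 × 10^-34 J·s) / (2.65 × 10^-11 m)
p = 2.50 × 10^-23 kg·m/s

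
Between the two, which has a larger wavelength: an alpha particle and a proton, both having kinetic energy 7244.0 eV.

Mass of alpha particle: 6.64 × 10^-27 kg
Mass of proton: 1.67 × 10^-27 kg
The proton has the longer wavelength.

Using λ = h/√(2mKE):

For alpha particle: λ₁ = h/√(2m₁KE) = 1.69 × 10^-13 m
For proton: λ₂ = h/√(2m₂KE) = 3.37 × 10^-13 m

Since λ ∝ 1/√m at constant kinetic energy, the lighter particle has the longer wavelength.

The proton has the longer de Broglie wavelength.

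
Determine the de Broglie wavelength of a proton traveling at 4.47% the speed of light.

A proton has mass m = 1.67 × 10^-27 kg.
2.96 × 10^-14 m

Using the de Broglie relation λ = h/(mv):

v = 4.47% × c = 1.340 × 10^7 m/s

λ = h/(mv)
λ = (6.626 × 10^-34 J·s) / (1.67 × 10^-27 kg × 1.340 × 10^7 m/s)
λ = 2.96 × 10^-14 m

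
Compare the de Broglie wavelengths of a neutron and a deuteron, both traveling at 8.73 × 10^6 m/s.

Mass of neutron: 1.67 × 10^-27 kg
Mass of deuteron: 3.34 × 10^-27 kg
The neutron has the longer wavelength.

Using λ = h/(mv), since both particles have the same velocity, the wavelength depends only on mass.

For neutron: λ₁ = h/(m₁v) = 4.54 × 10^-14 m
For deuteron: λ₂ = h/(m₂v) = 2.27 × 10^-14 m

Since λ ∝ 1/m at constant velocity, the lighter particle has the longer wavelength.

The neutron has the longer de Broglie wavelength.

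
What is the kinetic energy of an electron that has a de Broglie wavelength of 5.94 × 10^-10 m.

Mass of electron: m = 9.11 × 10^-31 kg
6.83 × 10^-19 J (or 4.26 eV)

From λ = h/√(2mKE), we solve for KE:

λ² = h²/(2mKE)
KE = h²/(2mλ²)
KE = (6.626 × 10^-34 J·s)² / (2 × 9.11 × 10^-31 kg × (5.94 × 10^-10 m)²)
KE = 6.83 × 10^-19 J
KE = 4.26 eV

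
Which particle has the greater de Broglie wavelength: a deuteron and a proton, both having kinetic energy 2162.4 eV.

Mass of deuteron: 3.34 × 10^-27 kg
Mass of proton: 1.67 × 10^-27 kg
The proton has the longer wavelength.

Using λ = h/√(2mKE):

For deuteron: λ₁ = h/√(2m₁KE) = 4.36 × 10^-13 m
For proton: λ₂ = h/√(2m₂KE) = 6.16 × 10^-13 m

Since λ ∝ 1/√m at constant kinetic energy, the lighter particle has the longer wavelength.

The proton has the longer de Broglie wavelength.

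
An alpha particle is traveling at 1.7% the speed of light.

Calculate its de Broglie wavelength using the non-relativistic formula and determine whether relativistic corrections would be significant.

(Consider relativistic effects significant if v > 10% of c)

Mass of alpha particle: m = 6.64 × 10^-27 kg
No, relativistic corrections are not needed.

Using the non-relativistic de Broglie formula λ = h/(mv):

v = 1.7% × c = 5.096 × 10^6 m/s

λ = h/(mv)
λ = (6.626 × 10^-34 J·s) / (6.64 × 10^-27 kg × 5.096 × 10^6 m/s)
λ = 1.96 × 10^-14 m

Since v = 1.7% of c < 10% of c, relativistic corrections are NOT significant and this non-relativistic result is a good approximation.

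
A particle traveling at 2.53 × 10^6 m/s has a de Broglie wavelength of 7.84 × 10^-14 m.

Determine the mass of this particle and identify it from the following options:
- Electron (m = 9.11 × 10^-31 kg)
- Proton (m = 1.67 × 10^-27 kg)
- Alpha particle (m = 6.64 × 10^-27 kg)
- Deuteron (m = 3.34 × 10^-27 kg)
The particle is a deuteron.

From λ = h/(mv), solve for mass:

m = h/(λv)
m = (6.626 × 10^-34 J·s) / (7.84 × 10^-14 m × 2.53 × 10^6 m/s)
m = 3.34 × 10^-27 kg

Comparing with the listed masses, this is closest to a deuteron.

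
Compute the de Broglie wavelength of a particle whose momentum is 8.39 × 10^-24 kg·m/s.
7.90 × 10^-11 m

Using the de Broglie relation λ = h/p:

λ = h/p
λ = (6.626 × 10^-34 J·s) / (8.39 × 10^-24 kg·m/s)
λ = 7.90 × 10^-11 m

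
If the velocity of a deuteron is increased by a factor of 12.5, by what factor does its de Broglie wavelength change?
The wavelength decreases by a factor of 12.5.

From λ = h/(mv), the wavelength is inversely proportional to velocity:

λ ∝ 1/v

If v → 12.5v, then λ → λ/12.5

When velocity is increased by a factor of 12.5, the wavelength decreases by a factor of 12.5.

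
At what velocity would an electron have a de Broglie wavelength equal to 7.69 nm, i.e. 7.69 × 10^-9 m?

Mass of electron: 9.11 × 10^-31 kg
9.46 × 10^4 m/s

From λ = h/(mv), solve for v:

v = h/(mλ)
v = (6.626 × 10^-34 J·s) / (9.11 × 10^-31 kg × 7.69 × 10^-9 m)
v = 9.46 × 10^4 m/s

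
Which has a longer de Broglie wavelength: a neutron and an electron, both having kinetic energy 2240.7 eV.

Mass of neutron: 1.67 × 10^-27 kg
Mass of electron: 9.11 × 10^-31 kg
The electron has the longer wavelength.

Using λ = h/√(2mKE):

For neutron: λ₁ = h/√(2m₁KE) = 6.05 × 10^-13 m
For electron: λ₂ = h/√(2m₂KE) = 2.59 × 10^-11 m

Since λ ∝ 1/√m at constant kinetic energy, the lighter particle has the longer wavelength.

The electron has the longer de Broglie wavelength.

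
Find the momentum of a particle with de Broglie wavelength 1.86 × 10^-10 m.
3.56 × 10^-24 kg·m/s

From the de Broglie relation λ = h/p, we solve for p:

p = h/λ
p = (6.626 × 10^-34 J·s) / (1.86 × 10^-10 m)
p = 3.56 × 10^-24 kg·m/s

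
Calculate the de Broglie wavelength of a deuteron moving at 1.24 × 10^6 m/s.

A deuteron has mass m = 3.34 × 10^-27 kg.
1.60 × 10^-13 m

Using the de Broglie relation λ = h/(mv):

λ = h/(mv)
λ = (6.626 × 10^-34 J·s) / (3.34 × 10^-27 kg × 1.24 × 10^6 m/s)
λ = 1.60 × 10^-13 m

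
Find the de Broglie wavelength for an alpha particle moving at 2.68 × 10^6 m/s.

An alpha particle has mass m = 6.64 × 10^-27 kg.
3.72 × 10^-14 m

Using the de Broglie relation λ = h/(mv):

λ = h/(mv)
λ = (6.626 × 10^-34 J·s) / (6.64 × 10^-27 kg × 2.68 × 10^6 m/s)
λ = 3.72 × 10^-14 m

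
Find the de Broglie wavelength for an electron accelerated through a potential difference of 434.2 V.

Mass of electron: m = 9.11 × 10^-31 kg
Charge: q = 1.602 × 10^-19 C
5.89 × 10^-11 m

When a particle is accelerated through voltage V, it gains kinetic energy KE = qV.

The de Broglie wavelength is then λ = h/√(2mqV):

λ = h/√(2mqV)
λ = (6.626 × 10^-34 J·s) / √(2 × 9.11 × 10^-31 kg × 1.602 × 10^-19 C × 434.2 V)
λ = 5.89 × 10^-11 m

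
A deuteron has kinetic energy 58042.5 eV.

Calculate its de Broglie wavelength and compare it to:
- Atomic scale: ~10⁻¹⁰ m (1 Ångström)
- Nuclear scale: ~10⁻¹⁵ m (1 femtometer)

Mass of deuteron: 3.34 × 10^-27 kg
λ = 8.41 × 10^-14 m, which is between nuclear and atomic scales.

Using λ = h/√(2mKE):

KE = 58042.5 eV = 9.299 × 10^-15 J

λ = h/√(2mKE)
λ = (6.626 × 10^-34 J·s) / √(2 × 3.34 × 10^-27 kg × 9.299 × 10^-15 J)
λ = 8.41 × 10^-14 m

Comparison:
- Atomic scale (10⁻¹⁰ m): λ is 0.00084× this size
- Nuclear scale (10⁻¹⁵ m): λ is 84× this size

The wavelength is between nuclear and atomic scales.

This wavelength is appropriate for probing atomic structure but too large for nuclear physics experiments.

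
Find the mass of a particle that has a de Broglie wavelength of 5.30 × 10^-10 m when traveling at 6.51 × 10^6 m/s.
1.92 × 10^-31 kg

From the de Broglie relation λ = h/(mv), we solve for m:

m = h/(λv)
m = (6.626 × 10^-34 J·s) / (5.30 × 10^-10 m × 6.51 × 10^6 m/s)
m = 1.92 × 10^-31 kg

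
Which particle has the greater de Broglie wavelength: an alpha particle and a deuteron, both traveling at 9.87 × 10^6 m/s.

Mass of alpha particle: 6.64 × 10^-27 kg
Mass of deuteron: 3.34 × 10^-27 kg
The deuteron has the longer wavelength.

Using λ = h/(mv), since both particles have the same velocity, the wavelength depends only on mass.

For alpha particle: λ₁ = h/(m₁v) = 1.01 × 10^-14 m
For deuteron: λ₂ = h/(m₂v) = 2.01 × 10^-14 m

Since λ ∝ 1/m at constant velocity, the lighter particle has the longer wavelength.

The deuteron has the longer de Broglie wavelength.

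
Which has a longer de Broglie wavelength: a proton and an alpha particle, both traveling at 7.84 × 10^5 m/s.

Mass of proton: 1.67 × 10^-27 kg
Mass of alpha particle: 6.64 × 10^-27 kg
The proton has the longer wavelength.

Using λ = h/(mv), since both particles have the same velocity, the wavelength depends only on mass.

For proton: λ₁ = h/(m₁v) = 5.06 × 10^-13 m
For alpha particle: λ₂ = h/(m₂v) = 1.27 × 10^-13 m

Since λ ∝ 1/m at constant velocity, the lighter particle has the longer wavelength.

The proton has the longer de Broglie wavelength.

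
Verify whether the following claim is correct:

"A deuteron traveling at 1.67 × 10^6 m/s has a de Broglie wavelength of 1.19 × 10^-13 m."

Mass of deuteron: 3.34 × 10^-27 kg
True

The claim is correct.

Using λ = h/(mv):
λ = (6.626 × 10^-34 J·s) / (3.34 × 10^-27 kg × 1.67 × 10^6 m/s)
λ = 1.19 × 10^-13 m

This matches the claimed value.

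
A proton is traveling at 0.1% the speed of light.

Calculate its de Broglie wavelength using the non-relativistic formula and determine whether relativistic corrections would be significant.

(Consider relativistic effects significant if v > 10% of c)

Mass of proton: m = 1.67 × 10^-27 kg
No, relativistic corrections are not needed.

Using the non-relativistic de Broglie formula λ = h/(mv):

v = 0.1% × c = 2.998 × 10^5 m/s

λ = h/(mv)
λ = (6.626 × 10^-34 J·s) / (1.67 × 10^-27 kg × 2.998 × 10^5 m/s)
λ = 1.32 × 10^-12 m

Since v = 0.1% of c < 10% of c, relativistic corrections are NOT significant and this non-relativistic result is a good approximation.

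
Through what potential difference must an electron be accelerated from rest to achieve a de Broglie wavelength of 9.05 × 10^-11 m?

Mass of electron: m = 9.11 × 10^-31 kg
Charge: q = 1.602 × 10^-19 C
184 V

From λ = h/√(2mqV), we solve for V:

λ² = h²/(2mqV)
V = h²/(2mqλ²)
V = (6.626 × 10^-34 J·s)² / (2 × 9.11 × 10^-31 kg × 1.602 × 10^-19 C × (9.05 × 10^-11 m)²)
V = 184 V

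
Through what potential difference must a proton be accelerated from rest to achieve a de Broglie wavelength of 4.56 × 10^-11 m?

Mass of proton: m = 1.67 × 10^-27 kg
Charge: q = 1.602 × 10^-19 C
3.95 × 10^-1 V

From λ = h/√(2mqV), we solve for V:

λ² = h²/(2mqV)
V = h²/(2mqλ²)
V = (6.626 × 10^-34 J·s)² / (2 × 1.67 × 10^-27 kg × 1.602 × 10^-19 C × (4.56 × 10^-11 m)²)
V = 3.95 × 10^-1 V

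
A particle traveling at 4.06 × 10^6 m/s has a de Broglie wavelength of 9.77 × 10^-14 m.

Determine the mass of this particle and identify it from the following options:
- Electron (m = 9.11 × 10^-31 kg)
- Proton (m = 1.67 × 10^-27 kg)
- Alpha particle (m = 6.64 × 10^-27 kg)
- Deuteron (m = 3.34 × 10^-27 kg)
The particle is a proton.

From λ = h/(mv), solve for mass:

m = h/(λv)
m = (6.626 × 10^-34 J·s) / (9.77 × 10^-14 m × 4.06 × 10^6 m/s)
m = 1.67 × 10^-27 kg

Comparing with the listed masses, this is closest to a proton.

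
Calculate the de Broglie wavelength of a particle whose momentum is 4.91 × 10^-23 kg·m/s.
1.35 × 10^-11 m

Using the de Broglie relation λ = h/p:

λ = h/p
λ = (6.626 × 10^-34 J·s) / (4.91 × 10^-23 kg·m/s)
λ = 1.35 × 10^-11 m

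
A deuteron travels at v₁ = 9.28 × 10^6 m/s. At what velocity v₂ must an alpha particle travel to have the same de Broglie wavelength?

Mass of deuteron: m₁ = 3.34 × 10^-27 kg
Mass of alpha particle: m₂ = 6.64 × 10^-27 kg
v₂ = 4.67 × 10^6 m/s

For equal de Broglie wavelengths: λ₁ = λ₂

h/(m₁v₁) = h/(m₂v₂)
m₁v₁ = m₂v₂
v₂ = v₁ · (m₁/m₂)

v₂ = 9.28 × 10^6 m/s × (3.34 × 10^-27 kg / 6.64 × 10^-27 kg)
v₂ = 4.67 × 10^6 m/s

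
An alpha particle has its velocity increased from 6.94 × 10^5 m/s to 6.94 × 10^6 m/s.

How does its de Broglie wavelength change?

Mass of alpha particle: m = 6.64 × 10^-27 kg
The wavelength decreases by a factor of 10.

Using λ = h/(mv):

Initial wavelength: λ₁ = h/(mv₁) = 1.44 × 10^-13 m
Final wavelength: λ₂ = h/(mv₂) = 1.44 × 10^-14 m

Since λ ∝ 1/v, when velocity increases by a factor of 10, the wavelength decreases by a factor of 10.

λ₂/λ₁ = v₁/v₂ = 1/10

The wavelength decreases by a factor of 10.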